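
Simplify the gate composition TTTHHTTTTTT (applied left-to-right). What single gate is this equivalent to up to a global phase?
T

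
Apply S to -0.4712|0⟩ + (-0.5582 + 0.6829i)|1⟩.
-0.4712|0⟩ + (-0.6829 - 0.5582i)|1⟩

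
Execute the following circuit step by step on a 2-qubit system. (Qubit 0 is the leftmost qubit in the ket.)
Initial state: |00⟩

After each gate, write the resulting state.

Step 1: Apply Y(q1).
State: i|01⟩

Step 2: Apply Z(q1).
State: -i|01⟩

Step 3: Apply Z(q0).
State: -i|01⟩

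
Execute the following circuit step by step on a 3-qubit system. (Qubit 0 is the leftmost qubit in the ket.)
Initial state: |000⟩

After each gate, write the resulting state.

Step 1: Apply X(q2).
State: |001⟩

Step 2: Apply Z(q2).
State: -|001⟩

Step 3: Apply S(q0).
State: -|001⟩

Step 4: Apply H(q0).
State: -1/√2|001⟩ - 1/√2|101⟩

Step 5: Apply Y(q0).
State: (1/√2)i|001⟩ - (1/√2)i|101⟩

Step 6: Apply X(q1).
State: (1/√2)i|011⟩ - (1/√2)i|111⟩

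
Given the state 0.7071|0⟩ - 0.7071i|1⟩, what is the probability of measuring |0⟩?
0.5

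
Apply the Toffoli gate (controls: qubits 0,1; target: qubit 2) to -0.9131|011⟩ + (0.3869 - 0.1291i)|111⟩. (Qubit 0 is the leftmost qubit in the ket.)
-0.9131|011⟩ + (0.3869 - 0.1291i)|110⟩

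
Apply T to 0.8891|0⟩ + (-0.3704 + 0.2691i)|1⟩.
0.8891|0⟩ + (-0.4522 - 0.07163i)|1⟩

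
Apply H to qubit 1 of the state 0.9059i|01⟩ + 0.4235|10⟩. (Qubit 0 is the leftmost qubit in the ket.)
0.6406i|00⟩ - 0.6406i|01⟩ + 0.2995|10⟩ + 0.2995|11⟩

H on qubit 1 mixes each pair of kets that differ only in qubit 1: amplitudes (a, b) of (|…0…⟩, |…1…⟩) become ((a + b)/√2, (a − b)/√2). Kets absent from the input have amplitude 0.
(|00⟩, |01⟩): (a, b) = (0, 0.9059i) → (0.6406i, -0.6406i)
(|10⟩, |11⟩): (a, b) = (0.4235, 0) → (0.2995, 0.2995)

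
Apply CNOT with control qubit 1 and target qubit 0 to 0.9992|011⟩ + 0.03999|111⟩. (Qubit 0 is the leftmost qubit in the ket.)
0.03999|011⟩ + 0.9992|111⟩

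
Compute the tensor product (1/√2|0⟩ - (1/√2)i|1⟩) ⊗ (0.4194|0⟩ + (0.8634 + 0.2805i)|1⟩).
0.2966|00⟩ + (0.6105 + 0.1983i)|01⟩ - 0.2966i|10⟩ + (0.1983 - 0.6105i)|11⟩

amp(|b₁b₂…⟩) = product of the factor amplitudes for bits b₁, b₂, …; only kets whose every factor amplitude is nonzero survive.
|00⟩: (1/√2)(0.4194) = 0.2966
|01⟩: (1/√2)(0.8634 + 0.2805i) = (0.6105 + 0.1983i)
|10⟩: (-(1/√2)i)(0.4194) = -0.2966i
|11⟩: (-(1/√2)i)(0.8634 + 0.2805i) = (0.1983 - 0.6105i)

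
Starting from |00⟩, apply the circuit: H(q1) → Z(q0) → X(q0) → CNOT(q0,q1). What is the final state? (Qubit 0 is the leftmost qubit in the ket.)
1/√2|10⟩ + 1/√2|11⟩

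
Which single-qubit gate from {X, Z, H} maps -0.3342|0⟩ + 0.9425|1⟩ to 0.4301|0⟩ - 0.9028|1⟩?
H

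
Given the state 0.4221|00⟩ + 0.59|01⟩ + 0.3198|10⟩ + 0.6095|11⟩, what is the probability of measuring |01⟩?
0.3481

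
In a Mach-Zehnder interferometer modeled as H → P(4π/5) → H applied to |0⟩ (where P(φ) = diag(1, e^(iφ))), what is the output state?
(0.09549 + 0.2939i)|0⟩ + (0.9045 - 0.2939i)|1⟩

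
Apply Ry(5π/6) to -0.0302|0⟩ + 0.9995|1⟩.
-0.9733|0⟩ + 0.2295|1⟩

Ry(5π/6) = [[cos(θ/2), −sin(θ/2)], [sin(θ/2), cos(θ/2)]]; θ = 5π/6, cos(θ/2) ≈ 0.258819, sin(θ/2) ≈ 0.965926.
With a = amp(|0⟩) = -0.0302 and b = amp(|1⟩) = 0.9995:
new amp(|0⟩) = (0.258819)·a + (-0.965926)·b = -0.9733
new amp(|1⟩) = (0.965926)·a + (0.258819)·b = 0.2295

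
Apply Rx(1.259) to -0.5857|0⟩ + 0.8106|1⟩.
(-0.4734 - 0.4772i)|0⟩ + (0.6552 + 0.3448i)|1⟩

Rx(1.259) = [[cos(θ/2), −i·sin(θ/2)], [−i·sin(θ/2), cos(θ/2)]]; θ = 1.259, cos(θ/2) ≈ 0.808322, sin(θ/2) ≈ 0.588741.
With a = amp(|0⟩) = -0.5857 and b = amp(|1⟩) = 0.8106:
new amp(|0⟩) = (0.808322)·a + (-0.588741i)·b = (-0.4734 - 0.4772i)
new amp(|1⟩) = (-0.588741i)·a + (0.808322)·b = (0.6552 + 0.3448i)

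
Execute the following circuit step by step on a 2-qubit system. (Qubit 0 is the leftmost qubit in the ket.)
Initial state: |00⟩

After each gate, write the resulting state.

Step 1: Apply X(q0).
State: |10⟩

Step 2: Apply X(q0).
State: |00⟩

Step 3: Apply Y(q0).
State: i|10⟩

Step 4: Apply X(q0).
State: i|00⟩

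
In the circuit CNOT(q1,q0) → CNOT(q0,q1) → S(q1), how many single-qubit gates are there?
1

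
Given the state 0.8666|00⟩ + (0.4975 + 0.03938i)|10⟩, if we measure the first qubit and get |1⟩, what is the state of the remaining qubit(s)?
(0.9969 + 0.07891i)|0⟩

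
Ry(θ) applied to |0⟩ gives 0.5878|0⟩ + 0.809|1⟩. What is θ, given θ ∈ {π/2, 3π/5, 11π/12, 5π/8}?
3π/5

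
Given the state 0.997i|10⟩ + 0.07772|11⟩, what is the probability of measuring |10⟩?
0.994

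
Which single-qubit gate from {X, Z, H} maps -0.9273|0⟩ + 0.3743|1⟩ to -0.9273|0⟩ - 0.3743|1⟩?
Z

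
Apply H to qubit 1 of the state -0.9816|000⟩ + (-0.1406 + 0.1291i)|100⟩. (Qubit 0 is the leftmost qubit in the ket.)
-0.6941|000⟩ - 0.6941|010⟩ + (-0.09942 + 0.09129i)|100⟩ + (-0.09942 + 0.09129i)|110⟩

H on qubit 1 mixes each pair of kets that differ only in qubit 1: amplitudes (a, b) of (|…0…⟩, |…1…⟩) become ((a + b)/√2, (a − b)/√2). Kets absent from the input have amplitude 0.
(|000⟩, |010⟩): (a, b) = (-0.9816, 0) → (-0.6941, -0.6941)
(|100⟩, |110⟩): (a, b) = ((-0.1406 + 0.1291i), 0) → ((-0.09942 + 0.09129i), (-0.09942 + 0.09129i))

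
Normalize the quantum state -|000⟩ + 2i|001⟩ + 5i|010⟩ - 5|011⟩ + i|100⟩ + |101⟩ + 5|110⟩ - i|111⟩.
-0.1098|000⟩ + 0.2195i|001⟩ + 0.5488i|010⟩ - 0.5488|011⟩ + 0.1098i|100⟩ + 0.1098|101⟩ + 0.5488|110⟩ - 0.1098i|111⟩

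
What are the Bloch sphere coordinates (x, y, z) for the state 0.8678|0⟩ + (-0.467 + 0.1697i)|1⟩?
(-0.8105, 0.2945, 0.5062)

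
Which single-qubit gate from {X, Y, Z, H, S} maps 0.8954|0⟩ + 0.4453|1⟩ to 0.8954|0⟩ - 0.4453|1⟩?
Z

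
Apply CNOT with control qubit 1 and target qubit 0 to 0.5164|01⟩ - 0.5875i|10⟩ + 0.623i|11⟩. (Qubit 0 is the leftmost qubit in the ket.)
0.623i|01⟩ - 0.5875i|10⟩ + 0.5164|11⟩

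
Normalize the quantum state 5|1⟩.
|1⟩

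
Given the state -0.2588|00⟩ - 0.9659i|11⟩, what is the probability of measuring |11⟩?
0.933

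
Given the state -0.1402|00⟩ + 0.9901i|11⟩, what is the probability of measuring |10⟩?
0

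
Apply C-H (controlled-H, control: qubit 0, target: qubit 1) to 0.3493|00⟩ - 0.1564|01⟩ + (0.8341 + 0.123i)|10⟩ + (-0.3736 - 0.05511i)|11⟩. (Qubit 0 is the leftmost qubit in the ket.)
0.3493|00⟩ - 0.1564|01⟩ + (0.3256 + 0.04801i)|10⟩ + (0.854 + 0.1259i)|11⟩

C-H leaves the control-|0⟩ kets |00⟩, |01⟩ unchanged and applies H to qubit 1 on the control-|1⟩ pair (|10⟩, |11⟩).
H = [[1/√2, 1/√2], [1/√2, -1/√2]].
With a = amp(|10⟩) = (0.8341 + 0.123i) and b = amp(|11⟩) = (-0.3736 - 0.05511i):
new amp(|10⟩) = (1/√2)·a + (1/√2)·b = (0.3256 + 0.04801i)
new amp(|11⟩) = (1/√2)·a + (-1/√2)·b = (0.854 + 0.1259i)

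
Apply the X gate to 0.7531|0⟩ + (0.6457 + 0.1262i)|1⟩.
(0.6457 + 0.1262i)|0⟩ + 0.7531|1⟩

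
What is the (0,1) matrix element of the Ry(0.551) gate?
-0.272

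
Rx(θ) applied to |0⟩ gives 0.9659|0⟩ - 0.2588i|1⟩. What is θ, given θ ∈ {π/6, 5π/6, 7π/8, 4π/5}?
π/6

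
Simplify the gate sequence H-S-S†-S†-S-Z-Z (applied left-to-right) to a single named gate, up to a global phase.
H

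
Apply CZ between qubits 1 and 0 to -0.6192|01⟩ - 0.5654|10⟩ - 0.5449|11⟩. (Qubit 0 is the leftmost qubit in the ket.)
-0.6192|01⟩ - 0.5654|10⟩ + 0.5449|11⟩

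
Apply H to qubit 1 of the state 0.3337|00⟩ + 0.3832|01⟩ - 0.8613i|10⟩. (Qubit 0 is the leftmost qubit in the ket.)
0.5069|00⟩ - 0.035|01⟩ - 0.609i|10⟩ - 0.609i|11⟩

H on qubit 1 mixes each pair of kets that differ only in qubit 1: amplitudes (a, b) of (|…0…⟩, |…1…⟩) become ((a + b)/√2, (a − b)/√2). Kets absent from the input have amplitude 0.
(|00⟩, |01⟩): (a, b) = (0.3337, 0.3832) → (0.5069, -0.035)
(|10⟩, |11⟩): (a, b) = (-0.8613i, 0) → (-0.609i, -0.609i)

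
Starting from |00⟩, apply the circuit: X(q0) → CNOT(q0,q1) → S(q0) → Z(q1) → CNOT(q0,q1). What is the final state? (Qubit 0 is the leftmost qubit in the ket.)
-i|10⟩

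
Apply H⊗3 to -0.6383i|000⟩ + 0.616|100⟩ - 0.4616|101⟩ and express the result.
(0.05459 - 0.2257i)|000⟩ + (0.381 - 0.2257i)|001⟩ + (0.05459 - 0.2257i)|010⟩ + (0.381 - 0.2257i)|011⟩ + (-0.05459 - 0.2257i)|100⟩ + (-0.381 - 0.2257i)|101⟩ + (-0.05459 - 0.2257i)|110⟩ + (-0.381 - 0.2257i)|111⟩

H⊗3 gives amp(|y⟩) = (1/2√2) Σ_x (−1)^(x·y) amp(|x⟩), where x·y is the number of positions in which both x and y have a 1.
|000⟩: (-0.6383i + 0.616 - 0.4616)/(2√2) = (0.05459 - 0.2257i)
|001⟩: (-0.6383i + 0.616 + 0.4616)/(2√2) = (0.381 - 0.2257i)
|010⟩: (-0.6383i + 0.616 - 0.4616)/(2√2) = (0.05459 - 0.2257i)
|011⟩: (-0.6383i + 0.616 + 0.4616)/(2√2) = (0.381 - 0.2257i)
|100⟩: (-0.6383i - 0.616 + 0.4616)/(2√2) = (-0.05459 - 0.2257i)
|101⟩: (-0.6383i - 0.616 - 0.4616)/(2√2) = (-0.381 - 0.2257i)
|110⟩: (-0.6383i - 0.616 + 0.4616)/(2√2) = (-0.05459 - 0.2257i)
|111⟩: (-0.6383i - 0.616 - 0.4616)/(2√2) = (-0.381 - 0.2257i)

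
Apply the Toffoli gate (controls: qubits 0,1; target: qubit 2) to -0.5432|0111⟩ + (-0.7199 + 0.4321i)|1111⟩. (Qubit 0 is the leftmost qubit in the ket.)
-0.5432|0111⟩ + (-0.7199 + 0.4321i)|1101⟩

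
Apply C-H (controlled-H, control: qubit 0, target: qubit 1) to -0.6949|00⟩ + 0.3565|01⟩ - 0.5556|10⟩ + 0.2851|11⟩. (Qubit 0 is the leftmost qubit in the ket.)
-0.6949|00⟩ + 0.3565|01⟩ - 0.1913|10⟩ - 0.5945|11⟩

C-H leaves the control-|0⟩ kets |00⟩, |01⟩ unchanged and applies H to qubit 1 on the control-|1⟩ pair (|10⟩, |11⟩).
H = [[1/√2, 1/√2], [1/√2, -1/√2]].
With a = amp(|10⟩) = -0.5556 and b = amp(|11⟩) = 0.2851:
new amp(|10⟩) = (1/√2)·a + (1/√2)·b = -0.1913
new amp(|11⟩) = (1/√2)·a + (-1/√2)·b = -0.5945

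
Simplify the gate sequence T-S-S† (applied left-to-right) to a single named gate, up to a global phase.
T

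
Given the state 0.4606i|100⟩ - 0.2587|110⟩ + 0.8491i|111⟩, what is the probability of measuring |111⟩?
0.721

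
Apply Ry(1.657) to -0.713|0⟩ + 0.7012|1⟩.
-0.9987|0⟩ - 0.05142|1⟩

Ry(1.657) = [[cos(θ/2), −sin(θ/2)], [sin(θ/2), cos(θ/2)]]; θ = 1.657, cos(θ/2) ≈ 0.675982, sin(θ/2) ≈ 0.736918.
With a = amp(|0⟩) = -0.713 and b = amp(|1⟩) = 0.7012:
new amp(|0⟩) = (0.675982)·a + (-0.736918)·b = -0.9987
new amp(|1⟩) = (0.736918)·a + (0.675982)·b = -0.05142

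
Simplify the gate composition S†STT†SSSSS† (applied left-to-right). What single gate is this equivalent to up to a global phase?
S†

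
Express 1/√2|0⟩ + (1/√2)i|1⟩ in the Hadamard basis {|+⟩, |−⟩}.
(1/2 + (1/2)i)|+⟩ + (1/2 - (1/2)i)|−⟩

With |ψ⟩ = α|0⟩ + β|1⟩, the Hadamard-basis coefficients are ⟨+|ψ⟩ = (α + β)/√2 and ⟨−|ψ⟩ = (α − β)/√2.
Here α = 1/√2, β = (1/√2)i: (α + β)/√2 = (1/2 + (1/2)i), (α − β)/√2 = (1/2 - (1/2)i).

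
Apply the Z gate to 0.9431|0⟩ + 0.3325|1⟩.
0.9431|0⟩ - 0.3325|1⟩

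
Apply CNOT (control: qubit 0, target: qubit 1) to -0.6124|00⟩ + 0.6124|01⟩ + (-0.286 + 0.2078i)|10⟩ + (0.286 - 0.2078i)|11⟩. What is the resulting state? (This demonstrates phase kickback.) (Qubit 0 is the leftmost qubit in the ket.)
-0.6124|00⟩ + 0.6124|01⟩ + (0.286 - 0.2078i)|10⟩ + (-0.286 + 0.2078i)|11⟩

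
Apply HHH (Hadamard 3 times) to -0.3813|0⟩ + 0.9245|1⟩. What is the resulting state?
0.3841|0⟩ - 0.9233|1⟩

H² = I, so H^3 = H: a single Hadamard. With (a, b) = (-0.3813, 0.9245), H gives ((a + b)/√2, (a − b)/√2) = (0.3841, -0.9233).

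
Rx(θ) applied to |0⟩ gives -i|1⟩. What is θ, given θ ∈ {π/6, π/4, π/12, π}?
π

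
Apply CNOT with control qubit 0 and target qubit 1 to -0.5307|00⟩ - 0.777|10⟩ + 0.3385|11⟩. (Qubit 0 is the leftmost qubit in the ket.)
-0.5307|00⟩ + 0.3385|10⟩ - 0.777|11⟩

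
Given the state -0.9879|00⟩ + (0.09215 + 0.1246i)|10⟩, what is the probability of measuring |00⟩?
0.9759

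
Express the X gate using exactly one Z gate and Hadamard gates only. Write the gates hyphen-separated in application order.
H-Z-H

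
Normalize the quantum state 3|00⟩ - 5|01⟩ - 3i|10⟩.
0.4575|00⟩ - 0.7625|01⟩ - 0.4575i|10⟩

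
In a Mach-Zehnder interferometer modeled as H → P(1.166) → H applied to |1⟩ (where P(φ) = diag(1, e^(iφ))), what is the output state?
(0.3031 - 0.4596i)|0⟩ + (0.6969 + 0.4596i)|1⟩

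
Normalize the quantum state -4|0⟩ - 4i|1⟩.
-1/√2|0⟩ - (1/√2)i|1⟩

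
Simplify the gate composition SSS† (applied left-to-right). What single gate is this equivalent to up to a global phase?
S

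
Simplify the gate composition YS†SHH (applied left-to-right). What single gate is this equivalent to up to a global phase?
Y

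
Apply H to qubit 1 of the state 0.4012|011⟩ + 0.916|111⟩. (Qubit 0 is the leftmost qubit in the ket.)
0.2837|001⟩ - 0.2837|011⟩ + 0.6477|101⟩ - 0.6477|111⟩

H on qubit 1 mixes each pair of kets that differ only in qubit 1: amplitudes (a, b) of (|…0…⟩, |…1…⟩) become ((a + b)/√2, (a − b)/√2). Kets absent from the input have amplitude 0.
(|001⟩, |011⟩): (a, b) = (0, 0.4012) → (0.2837, -0.2837)
(|101⟩, |111⟩): (a, b) = (0, 0.916) → (0.6477, -0.6477)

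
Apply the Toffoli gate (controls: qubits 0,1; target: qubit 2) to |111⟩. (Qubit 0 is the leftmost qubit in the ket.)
|110⟩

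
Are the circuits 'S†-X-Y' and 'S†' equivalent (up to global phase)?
No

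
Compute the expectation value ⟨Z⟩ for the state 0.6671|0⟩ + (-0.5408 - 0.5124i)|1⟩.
-0.11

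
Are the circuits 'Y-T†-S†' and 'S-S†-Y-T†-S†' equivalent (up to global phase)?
Yes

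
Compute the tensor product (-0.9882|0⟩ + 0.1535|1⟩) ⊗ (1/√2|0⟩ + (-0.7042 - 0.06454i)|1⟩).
-0.6988|00⟩ + (0.6959 + 0.06378i)|01⟩ + 0.1085|10⟩ + (-0.1081 - 0.009907i)|11⟩

amp(|b₁b₂…⟩) = product of the factor amplitudes for bits b₁, b₂, …; only kets whose every factor amplitude is nonzero survive.
|00⟩: (-0.9882)(1/√2) = -0.6988
|01⟩: (-0.9882)(-0.7042 - 0.06454i) = (0.6959 + 0.06378i)
|10⟩: (0.1535)(1/√2) = 0.1085
|11⟩: (0.1535)(-0.7042 - 0.06454i) = (-0.1081 - 0.009907i)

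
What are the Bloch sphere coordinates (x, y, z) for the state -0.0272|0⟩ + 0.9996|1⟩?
(-0.05438, 0, -0.9985)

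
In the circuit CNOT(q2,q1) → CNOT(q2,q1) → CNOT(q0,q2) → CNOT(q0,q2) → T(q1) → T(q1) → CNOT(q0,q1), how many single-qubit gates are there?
2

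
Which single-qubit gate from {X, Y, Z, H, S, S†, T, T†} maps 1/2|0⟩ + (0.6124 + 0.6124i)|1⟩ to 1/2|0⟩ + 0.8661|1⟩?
T†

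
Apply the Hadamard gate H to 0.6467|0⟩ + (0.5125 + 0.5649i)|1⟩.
(0.8197 + 0.3994i)|0⟩ + (0.09489 - 0.3994i)|1⟩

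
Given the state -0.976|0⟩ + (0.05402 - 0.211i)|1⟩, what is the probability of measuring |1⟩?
0.04744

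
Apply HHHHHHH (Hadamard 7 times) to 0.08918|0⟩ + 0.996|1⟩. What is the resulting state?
0.7673|0⟩ - 0.6412|1⟩

H² = I, so H^7 = H: a single Hadamard. With (a, b) = (0.08918, 0.996), H gives ((a + b)/√2, (a − b)/√2) = (0.7673, -0.6412).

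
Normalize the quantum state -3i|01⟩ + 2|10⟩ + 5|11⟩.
-0.4867i|01⟩ + 0.3244|10⟩ + 0.8111|11⟩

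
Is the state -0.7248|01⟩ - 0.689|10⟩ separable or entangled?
Entangled

Writing the state as a|00⟩ + b|01⟩ + c|10⟩ + d|11⟩, it is a product state iff ad − bc = 0.
Here (a, b, c, d) = (0, -0.7248, -0.689, 0): ad − bc = (0)(0) − (-0.7248)(-0.689) = -0.4994 ≠ 0, so the state is entangled.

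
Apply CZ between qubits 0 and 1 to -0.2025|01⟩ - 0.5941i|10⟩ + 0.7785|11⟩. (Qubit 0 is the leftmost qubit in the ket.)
-0.2025|01⟩ - 0.5941i|10⟩ - 0.7785|11⟩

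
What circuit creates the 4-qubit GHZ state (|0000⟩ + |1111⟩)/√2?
H(q0) → CNOT(q0,q1) → CNOT(q0,q2) → CNOT(q0,q3)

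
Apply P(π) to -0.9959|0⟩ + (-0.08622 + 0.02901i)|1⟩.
-0.9959|0⟩ + (0.08622 - 0.02901i)|1⟩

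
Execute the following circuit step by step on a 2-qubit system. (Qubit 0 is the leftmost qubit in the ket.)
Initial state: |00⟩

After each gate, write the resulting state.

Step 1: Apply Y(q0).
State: i|10⟩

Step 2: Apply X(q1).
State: i|11⟩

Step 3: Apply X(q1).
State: i|10⟩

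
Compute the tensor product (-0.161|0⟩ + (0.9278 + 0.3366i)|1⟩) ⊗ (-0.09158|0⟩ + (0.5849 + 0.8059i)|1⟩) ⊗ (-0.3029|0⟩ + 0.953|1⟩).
-0.004466|000⟩ + 0.01405|001⟩ + (0.02852 + 0.0393i)|010⟩ + (-0.08974 - 0.1237i)|011⟩ + (0.02574 + 0.009337i)|100⟩ + (-0.08097 - 0.02938i)|101⟩ + (-0.08221 - 0.2861i)|110⟩ + (0.2586 + 0.9002i)|111⟩

amp(|b₁b₂…⟩) = product of the factor amplitudes for bits b₁, b₂, …; only kets whose every factor amplitude is nonzero survive.
|000⟩: (-0.161)(-0.09158)(-0.3029) = -0.004466
|001⟩: (-0.161)(-0.09158)(0.953) = 0.01405
|010⟩: (-0.161)(0.5849 + 0.8059i)(-0.3029) = (0.02852 + 0.0393i)
|011⟩: (-0.161)(0.5849 + 0.8059i)(0.953) = (-0.08974 - 0.1237i)
|100⟩: (0.9278 + 0.3366i)(-0.09158)(-0.3029) = (0.02574 + 0.009337i)
|101⟩: (0.9278 + 0.3366i)(-0.09158)(0.953) = (-0.08097 - 0.02938i)
|110⟩: (0.9278 + 0.3366i)(0.5849 + 0.8059i)(-0.3029) = (-0.08221 - 0.2861i)
|111⟩: (0.9278 + 0.3366i)(0.5849 + 0.8059i)(0.953) = (0.2586 + 0.9002i)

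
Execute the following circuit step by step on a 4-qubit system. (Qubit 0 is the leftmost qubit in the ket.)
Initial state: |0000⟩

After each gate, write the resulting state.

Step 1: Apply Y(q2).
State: i|0010⟩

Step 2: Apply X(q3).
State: i|0011⟩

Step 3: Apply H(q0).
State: (1/√2)i|0011⟩ + (1/√2)i|1011⟩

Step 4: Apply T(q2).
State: (-1/2 + (1/2)i)|0011⟩ + (-1/2 + (1/2)i)|1011⟩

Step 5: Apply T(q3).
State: -1/√2|0011⟩ - 1/√2|1011⟩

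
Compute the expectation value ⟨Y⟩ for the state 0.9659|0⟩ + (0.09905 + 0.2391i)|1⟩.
0.4619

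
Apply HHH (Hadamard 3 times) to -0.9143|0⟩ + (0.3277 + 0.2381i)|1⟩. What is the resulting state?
(-0.4148 + 0.1684i)|0⟩ + (-0.8782 - 0.1684i)|1⟩

H² = I, so H^3 = H: a single Hadamard. With (a, b) = (-0.9143, (0.3277 + 0.2381i)), H gives ((a + b)/√2, (a − b)/√2) = ((-0.4148 + 0.1684i), (-0.8782 - 0.1684i)).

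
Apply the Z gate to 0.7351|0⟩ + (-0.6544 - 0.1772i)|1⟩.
0.7351|0⟩ + (0.6544 + 0.1772i)|1⟩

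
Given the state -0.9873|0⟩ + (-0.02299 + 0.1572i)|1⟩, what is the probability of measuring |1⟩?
0.02524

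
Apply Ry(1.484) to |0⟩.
0.7371|0⟩ + 0.6758|1⟩

Ry(1.484) = [[cos(θ/2), −sin(θ/2)], [sin(θ/2), cos(θ/2)]]; θ = 1.484, cos(θ/2) ≈ 0.737119, sin(θ/2) ≈ 0.675763.
With a = amp(|0⟩) = 1 and b = amp(|1⟩) = 0:
new amp(|0⟩) = (0.737119)·a + (-0.675763)·b = 0.7371
new amp(|1⟩) = (0.675763)·a + (0.737119)·b = 0.6758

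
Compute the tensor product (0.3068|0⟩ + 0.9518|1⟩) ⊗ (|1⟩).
0.3068|01⟩ + 0.9518|11⟩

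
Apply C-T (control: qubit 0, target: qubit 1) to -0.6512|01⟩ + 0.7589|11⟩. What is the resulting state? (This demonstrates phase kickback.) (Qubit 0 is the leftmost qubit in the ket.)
-0.6512|01⟩ + (0.5366 + 0.5366i)|11⟩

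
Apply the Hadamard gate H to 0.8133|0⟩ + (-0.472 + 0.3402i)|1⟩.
(0.2413 + 0.2406i)|0⟩ + (0.9088 - 0.2406i)|1⟩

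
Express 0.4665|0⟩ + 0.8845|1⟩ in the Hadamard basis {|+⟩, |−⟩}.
0.9553|+⟩ - 0.2956|−⟩

With |ψ⟩ = α|0⟩ + β|1⟩, the Hadamard-basis coefficients are ⟨+|ψ⟩ = (α + β)/√2 and ⟨−|ψ⟩ = (α − β)/√2.
Here α = 0.4665, β = 0.8845: (α + β)/√2 = 0.9553, (α − β)/√2 = -0.2956.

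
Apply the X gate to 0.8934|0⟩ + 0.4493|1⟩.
0.4493|0⟩ + 0.8934|1⟩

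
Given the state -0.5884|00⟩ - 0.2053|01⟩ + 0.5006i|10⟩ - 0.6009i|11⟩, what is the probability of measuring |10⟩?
0.2506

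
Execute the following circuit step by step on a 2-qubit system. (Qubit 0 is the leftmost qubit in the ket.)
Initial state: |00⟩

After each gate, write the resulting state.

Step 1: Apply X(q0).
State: |10⟩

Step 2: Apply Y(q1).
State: i|11⟩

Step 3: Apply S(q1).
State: -|11⟩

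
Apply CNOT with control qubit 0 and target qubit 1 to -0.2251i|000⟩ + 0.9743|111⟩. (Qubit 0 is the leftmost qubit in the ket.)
-0.2251i|000⟩ + 0.9743|101⟩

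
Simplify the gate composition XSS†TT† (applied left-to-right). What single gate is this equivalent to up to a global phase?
X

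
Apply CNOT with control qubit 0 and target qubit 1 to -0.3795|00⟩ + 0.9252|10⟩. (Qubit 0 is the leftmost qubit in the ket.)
-0.3795|00⟩ + 0.9252|11⟩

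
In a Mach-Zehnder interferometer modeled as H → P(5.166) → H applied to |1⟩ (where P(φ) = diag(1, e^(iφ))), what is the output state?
(0.2809 + 0.4494i)|0⟩ + (0.7191 - 0.4494i)|1⟩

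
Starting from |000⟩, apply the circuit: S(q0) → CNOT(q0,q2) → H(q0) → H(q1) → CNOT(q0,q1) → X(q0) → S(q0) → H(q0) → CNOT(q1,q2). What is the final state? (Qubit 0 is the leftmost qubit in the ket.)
(1/√8 + (1/√8)i)|000⟩ + (1/√8 + (1/√8)i)|011⟩ + (1/√8 - (1/√8)i)|100⟩ + (1/√8 - (1/√8)i)|111⟩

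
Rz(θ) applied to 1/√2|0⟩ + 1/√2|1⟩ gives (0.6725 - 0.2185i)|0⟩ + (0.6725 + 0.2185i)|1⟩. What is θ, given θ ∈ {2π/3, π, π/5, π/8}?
π/5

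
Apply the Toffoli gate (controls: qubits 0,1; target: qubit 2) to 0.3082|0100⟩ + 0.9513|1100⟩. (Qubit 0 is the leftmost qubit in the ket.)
0.3082|0100⟩ + 0.9513|1110⟩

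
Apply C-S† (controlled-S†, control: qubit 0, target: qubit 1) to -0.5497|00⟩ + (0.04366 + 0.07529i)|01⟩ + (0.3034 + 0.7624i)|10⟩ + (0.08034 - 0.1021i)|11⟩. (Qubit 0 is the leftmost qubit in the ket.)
-0.5497|00⟩ + (0.04366 + 0.07529i)|01⟩ + (0.3034 + 0.7624i)|10⟩ + (-0.1021 - 0.08034i)|11⟩

C-S† leaves the control-|0⟩ kets |00⟩, |01⟩ unchanged and applies S† to qubit 1 on the control-|1⟩ pair (|10⟩, |11⟩).
S† = [[1, 0], [0, -i]].
With a = amp(|10⟩) = (0.3034 + 0.7624i) and b = amp(|11⟩) = (0.08034 - 0.1021i):
new amp(|10⟩) = (1)·a = (0.3034 + 0.7624i)
new amp(|11⟩) = (-i)·b = (-0.1021 - 0.08034i)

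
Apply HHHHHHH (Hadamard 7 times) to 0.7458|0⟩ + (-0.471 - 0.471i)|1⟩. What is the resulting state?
(0.1943 - 0.333i)|0⟩ + (0.8604 + 0.333i)|1⟩

H² = I, so H^7 = H: a single Hadamard. With (a, b) = (0.7458, (-0.471 - 0.471i)), H gives ((a + b)/√2, (a − b)/√2) = ((0.1943 - 0.333i), (0.8604 + 0.333i)).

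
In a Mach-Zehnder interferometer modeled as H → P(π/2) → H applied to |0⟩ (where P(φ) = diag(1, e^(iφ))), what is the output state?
(1/2 + (1/2)i)|0⟩ + (1/2 - (1/2)i)|1⟩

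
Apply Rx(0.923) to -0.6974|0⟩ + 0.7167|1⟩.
(-0.6244 - 0.3191i)|0⟩ + (0.6417 + 0.3105i)|1⟩

Rx(0.923) = [[cos(θ/2), −i·sin(θ/2)], [−i·sin(θ/2), cos(θ/2)]]; θ = 0.923, cos(θ/2) ≈ 0.895386, sin(θ/2) ≈ 0.445292.
With a = amp(|0⟩) = -0.6974 and b = amp(|1⟩) = 0.7167:
new amp(|0⟩) = (0.895386)·a + (-0.445292i)·b = (-0.6244 - 0.3191i)
new amp(|1⟩) = (-0.445292i)·a + (0.895386)·b = (0.6417 + 0.3105i)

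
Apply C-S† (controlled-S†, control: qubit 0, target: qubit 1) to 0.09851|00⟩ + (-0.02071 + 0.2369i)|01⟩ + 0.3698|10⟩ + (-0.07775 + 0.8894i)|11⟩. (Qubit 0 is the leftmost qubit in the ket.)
0.09851|00⟩ + (-0.02071 + 0.2369i)|01⟩ + 0.3698|10⟩ + (0.8894 + 0.07775i)|11⟩

C-S† leaves the control-|0⟩ kets |00⟩, |01⟩ unchanged and applies S† to qubit 1 on the control-|1⟩ pair (|10⟩, |11⟩).
S† = [[1, 0], [0, -i]].
With a = amp(|10⟩) = 0.3698 and b = amp(|11⟩) = (-0.07775 + 0.8894i):
new amp(|10⟩) = (1)·a = 0.3698
new amp(|11⟩) = (-i)·b = (0.8894 + 0.07775i)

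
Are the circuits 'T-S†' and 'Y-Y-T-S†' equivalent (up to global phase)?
Yes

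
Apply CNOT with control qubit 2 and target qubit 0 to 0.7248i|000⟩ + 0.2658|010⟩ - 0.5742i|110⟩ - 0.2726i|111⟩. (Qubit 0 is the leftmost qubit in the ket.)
0.7248i|000⟩ + 0.2658|010⟩ - 0.2726i|011⟩ - 0.5742i|110⟩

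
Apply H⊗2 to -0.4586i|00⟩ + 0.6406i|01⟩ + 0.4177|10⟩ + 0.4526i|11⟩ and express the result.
(0.2089 + 0.3173i)|00⟩ + (0.2089 - 0.7759i)|01⟩ + (-0.2089 - 0.1353i)|10⟩ + (-0.2089 - 0.3233i)|11⟩

H⊗2 gives amp(|y⟩) = (1/2) Σ_x (−1)^(x·y) amp(|x⟩), where x·y is the number of positions in which both x and y have a 1.
|00⟩: (-0.4586i + 0.6406i + 0.4177 + 0.4526i)/2 = (0.2089 + 0.3173i)
|01⟩: (-0.4586i - 0.6406i + 0.4177 - 0.4526i)/2 = (0.2089 - 0.7759i)
|10⟩: (-0.4586i + 0.6406i - 0.4177 - 0.4526i)/2 = (-0.2089 - 0.1353i)
|11⟩: (-0.4586i - 0.6406i - 0.4177 + 0.4526i)/2 = (-0.2089 - 0.3233i)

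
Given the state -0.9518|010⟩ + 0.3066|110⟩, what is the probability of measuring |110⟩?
0.094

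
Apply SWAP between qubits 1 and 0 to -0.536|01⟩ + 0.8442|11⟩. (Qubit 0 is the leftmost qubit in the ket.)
-0.536|10⟩ + 0.8442|11⟩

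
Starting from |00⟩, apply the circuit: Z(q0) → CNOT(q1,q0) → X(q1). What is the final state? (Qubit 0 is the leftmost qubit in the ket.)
|01⟩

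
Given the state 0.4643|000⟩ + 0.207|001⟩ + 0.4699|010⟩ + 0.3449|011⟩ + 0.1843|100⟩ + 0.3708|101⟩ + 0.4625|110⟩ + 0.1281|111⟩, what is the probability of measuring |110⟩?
0.2139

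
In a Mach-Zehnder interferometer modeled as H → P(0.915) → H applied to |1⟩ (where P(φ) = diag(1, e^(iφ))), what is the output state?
(0.1951 - 0.3963i)|0⟩ + (0.8049 + 0.3963i)|1⟩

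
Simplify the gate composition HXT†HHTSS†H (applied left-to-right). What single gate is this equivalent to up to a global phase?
Z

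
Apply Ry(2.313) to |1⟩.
-0.9154|0⟩ + 0.4025|1⟩

Ry(2.313) = [[cos(θ/2), −sin(θ/2)], [sin(θ/2), cos(θ/2)]]; θ = 2.313, cos(θ/2) ≈ 0.402546, sin(θ/2) ≈ 0.9154.
With a = amp(|0⟩) = 0 and b = amp(|1⟩) = 1:
new amp(|0⟩) = (0.402546)·a + (-0.9154)·b = -0.9154
new amp(|1⟩) = (0.9154)·a + (0.402546)·b = 0.4025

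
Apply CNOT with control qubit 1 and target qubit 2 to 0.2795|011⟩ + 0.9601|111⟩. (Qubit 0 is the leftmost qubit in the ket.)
0.2795|010⟩ + 0.9601|110⟩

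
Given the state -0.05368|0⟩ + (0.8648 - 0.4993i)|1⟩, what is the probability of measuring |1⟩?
0.9972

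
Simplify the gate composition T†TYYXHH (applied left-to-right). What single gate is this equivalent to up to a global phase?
X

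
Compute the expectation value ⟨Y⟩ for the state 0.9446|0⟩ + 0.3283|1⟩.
0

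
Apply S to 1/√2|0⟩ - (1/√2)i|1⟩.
1/√2|0⟩ + 1/√2|1⟩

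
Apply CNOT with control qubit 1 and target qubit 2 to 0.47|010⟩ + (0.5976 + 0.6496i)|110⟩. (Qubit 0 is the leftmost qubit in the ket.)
0.47|011⟩ + (0.5976 + 0.6496i)|111⟩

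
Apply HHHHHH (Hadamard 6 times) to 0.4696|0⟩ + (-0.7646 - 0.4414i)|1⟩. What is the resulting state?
0.4696|0⟩ + (-0.7646 - 0.4414i)|1⟩

H² = I, so an even number of Hadamards cancels: H^6 = I and the state is unchanged.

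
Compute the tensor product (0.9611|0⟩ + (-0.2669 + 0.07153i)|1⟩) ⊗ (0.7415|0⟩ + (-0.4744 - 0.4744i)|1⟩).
0.7127|00⟩ + (-0.4559 - 0.4559i)|01⟩ + (-0.1979 + 0.05304i)|10⟩ + (0.1606 + 0.09268i)|11⟩

amp(|b₁b₂…⟩) = product of the factor amplitudes for bits b₁, b₂, …; only kets whose every factor amplitude is nonzero survive.
|00⟩: (0.9611)(0.7415) = 0.7127
|01⟩: (0.9611)(-0.4744 - 0.4744i) = (-0.4559 - 0.4559i)
|10⟩: (-0.2669 + 0.07153i)(0.7415) = (-0.1979 + 0.05304i)
|11⟩: (-0.2669 + 0.07153i)(-0.4744 - 0.4744i) = (0.1606 + 0.09268i)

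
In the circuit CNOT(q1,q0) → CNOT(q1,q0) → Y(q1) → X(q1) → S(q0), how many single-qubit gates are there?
3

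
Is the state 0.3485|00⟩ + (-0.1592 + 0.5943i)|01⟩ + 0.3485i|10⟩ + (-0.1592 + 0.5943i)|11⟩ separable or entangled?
Entangled

Writing the state as a|00⟩ + b|01⟩ + c|10⟩ + d|11⟩, it is a product state iff ad − bc = 0.
Here (a, b, c, d) = (0.3485, (-0.1592 + 0.5943i), 0.3485i, (-0.1592 + 0.5943i)): ad − bc = (0.3485)(-0.1592 + 0.5943i) − (-0.1592 + 0.5943i)(0.3485i) = (0.1516 + 0.2626i) ≠ 0, so the state is entangled.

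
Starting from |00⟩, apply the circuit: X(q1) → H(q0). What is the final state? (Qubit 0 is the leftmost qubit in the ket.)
1/√2|01⟩ + 1/√2|11⟩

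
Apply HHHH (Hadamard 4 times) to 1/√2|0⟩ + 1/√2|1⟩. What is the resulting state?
1/√2|0⟩ + 1/√2|1⟩

H² = I, so an even number of Hadamards cancels: H^4 = I and the state is unchanged.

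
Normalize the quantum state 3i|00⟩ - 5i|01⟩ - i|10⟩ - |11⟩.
(1/2)i|00⟩ - 0.8333i|01⟩ - 0.1667i|10⟩ - 0.1667|11⟩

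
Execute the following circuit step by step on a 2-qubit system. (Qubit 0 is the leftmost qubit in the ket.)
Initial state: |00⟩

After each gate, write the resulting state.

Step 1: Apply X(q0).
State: |10⟩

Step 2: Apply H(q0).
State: 1/√2|00⟩ - 1/√2|10⟩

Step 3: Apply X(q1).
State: 1/√2|01⟩ - 1/√2|11⟩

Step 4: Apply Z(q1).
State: -1/√2|01⟩ + 1/√2|11⟩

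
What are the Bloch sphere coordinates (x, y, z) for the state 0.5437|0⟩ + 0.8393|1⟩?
(0.9127, 0, -0.4088)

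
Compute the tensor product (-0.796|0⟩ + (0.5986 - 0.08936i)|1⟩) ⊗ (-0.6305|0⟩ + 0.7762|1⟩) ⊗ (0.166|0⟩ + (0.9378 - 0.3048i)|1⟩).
0.08331|000⟩ + (0.4707 - 0.153i)|001⟩ - 0.1026|010⟩ + (-0.5794 + 0.1883i)|011⟩ + (-0.06265 + 0.009353i)|100⟩ + (-0.3368 + 0.1679i)|101⟩ + (0.07713 - 0.01151i)|110⟩ + (0.4146 - 0.2067i)|111⟩

amp(|b₁b₂…⟩) = product of the factor amplitudes for bits b₁, b₂, …; only kets whose every factor amplitude is nonzero survive.
|000⟩: (-0.796)(-0.6305)(0.166) = 0.08331
|001⟩: (-0.796)(-0.6305)(0.9378 - 0.3048i) = (0.4707 - 0.153i)
|010⟩: (-0.796)(0.7762)(0.166) = -0.1026
|011⟩: (-0.796)(0.7762)(0.9378 - 0.3048i) = (-0.5794 + 0.1883i)
|100⟩: (0.5986 - 0.08936i)(-0.6305)(0.166) = (-0.06265 + 0.009353i)
|101⟩: (0.5986 - 0.08936i)(-0.6305)(0.9378 - 0.3048i) = (-0.3368 + 0.1679i)
|110⟩: (0.5986 - 0.08936i)(0.7762)(0.166) = (0.07713 - 0.01151i)
|111⟩: (0.5986 - 0.08936i)(0.7762)(0.9378 - 0.3048i) = (0.4146 - 0.2067i)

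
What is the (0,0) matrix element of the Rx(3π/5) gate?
0.5878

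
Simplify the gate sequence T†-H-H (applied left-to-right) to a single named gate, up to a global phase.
T†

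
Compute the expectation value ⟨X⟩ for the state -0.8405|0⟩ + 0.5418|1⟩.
-0.9108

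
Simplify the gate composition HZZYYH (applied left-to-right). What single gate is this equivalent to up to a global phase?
I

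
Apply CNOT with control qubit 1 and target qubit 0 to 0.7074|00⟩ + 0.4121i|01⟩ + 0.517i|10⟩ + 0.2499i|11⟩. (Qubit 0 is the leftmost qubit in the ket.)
0.7074|00⟩ + 0.2499i|01⟩ + 0.517i|10⟩ + 0.4121i|11⟩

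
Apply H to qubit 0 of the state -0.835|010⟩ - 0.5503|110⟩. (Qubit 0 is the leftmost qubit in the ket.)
-0.9796|010⟩ - 0.2013|110⟩

H on qubit 0 mixes each pair of kets that differ only in qubit 0: amplitudes (a, b) of (|…0…⟩, |…1…⟩) become ((a + b)/√2, (a − b)/√2). Kets absent from the input have amplitude 0.
(|010⟩, |110⟩): (a, b) = (-0.835, -0.5503) → (-0.9796, -0.2013)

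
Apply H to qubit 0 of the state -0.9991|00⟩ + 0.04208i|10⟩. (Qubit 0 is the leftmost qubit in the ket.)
(-0.7065 + 0.02976i)|00⟩ + (-0.7065 - 0.02976i)|10⟩

H on qubit 0 mixes each pair of kets that differ only in qubit 0: amplitudes (a, b) of (|…0…⟩, |…1…⟩) become ((a + b)/√2, (a − b)/√2). Kets absent from the input have amplitude 0.
(|00⟩, |10⟩): (a, b) = (-0.9991, 0.04208i) → ((-0.7065 + 0.02976i), (-0.7065 - 0.02976i))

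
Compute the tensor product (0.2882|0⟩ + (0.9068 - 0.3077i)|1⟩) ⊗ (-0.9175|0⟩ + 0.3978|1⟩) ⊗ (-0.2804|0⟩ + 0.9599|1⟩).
0.07414|000⟩ - 0.2538|001⟩ - 0.03215|010⟩ + 0.11|011⟩ + (0.2333 - 0.07916i)|100⟩ + (-0.7986 + 0.271i)|101⟩ + (-0.1011 + 0.03432i)|110⟩ + (0.3463 - 0.1175i)|111⟩

amp(|b₁b₂…⟩) = product of the factor amplitudes for bits b₁, b₂, …; only kets whose every factor amplitude is nonzero survive.
|000⟩: (0.2882)(-0.9175)(-0.2804) = 0.07414
|001⟩: (0.2882)(-0.9175)(0.9599) = -0.2538
|010⟩: (0.2882)(0.3978)(-0.2804) = -0.03215
|011⟩: (0.2882)(0.3978)(0.9599) = 0.11
|100⟩: (0.9068 - 0.3077i)(-0.9175)(-0.2804) = (0.2333 - 0.07916i)
|101⟩: (0.9068 - 0.3077i)(-0.9175)(0.9599) = (-0.7986 + 0.271i)
|110⟩: (0.9068 - 0.3077i)(0.3978)(-0.2804) = (-0.1011 + 0.03432i)
|111⟩: (0.9068 - 0.3077i)(0.3978)(0.9599) = (0.3463 - 0.1175i)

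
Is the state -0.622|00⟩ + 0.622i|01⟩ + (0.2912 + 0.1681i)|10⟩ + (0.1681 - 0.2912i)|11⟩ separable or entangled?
Separable

Writing the state as a|00⟩ + b|01⟩ + c|10⟩ + d|11⟩, it is a product state iff ad − bc = 0.
Here (a, b, c, d) = (-0.622, 0.622i, (0.2912 + 0.1681i), (0.1681 - 0.2912i)): ad − bc = (-0.622)(0.1681 - 0.2912i) − (0.622i)(0.2912 + 0.1681i) = 0, so the state is separable.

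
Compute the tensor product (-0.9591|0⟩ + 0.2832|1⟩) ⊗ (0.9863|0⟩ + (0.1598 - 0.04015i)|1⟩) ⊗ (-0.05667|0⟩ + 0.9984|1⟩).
0.05361|000⟩ - 0.9444|001⟩ + (0.008685 - 0.002182i)|010⟩ + (-0.153 + 0.03845i)|011⟩ - 0.01583|100⟩ + 0.2789|101⟩ + (-0.002565 + 0.0006444i)|110⟩ + (0.04518 - 0.01135i)|111⟩

amp(|b₁b₂…⟩) = product of the factor amplitudes for bits b₁, b₂, …; only kets whose every factor amplitude is nonzero survive.
|000⟩: (-0.9591)(0.9863)(-0.05667) = 0.05361
|001⟩: (-0.9591)(0.9863)(0.9984) = -0.9444
|010⟩: (-0.9591)(0.1598 - 0.04015i)(-0.05667) = (0.008685 - 0.002182i)
|011⟩: (-0.9591)(0.1598 - 0.04015i)(0.9984) = (-0.153 + 0.03845i)
|100⟩: (0.2832)(0.9863)(-0.05667) = -0.01583
|101⟩: (0.2832)(0.9863)(0.9984) = 0.2789
|110⟩: (0.2832)(0.1598 - 0.04015i)(-0.05667) = (-0.002565 + 0.0006444i)
|111⟩: (0.2832)(0.1598 - 0.04015i)(0.9984) = (0.04518 - 0.01135i)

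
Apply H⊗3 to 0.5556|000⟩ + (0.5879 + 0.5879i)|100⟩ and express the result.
(0.4043 + 0.2079i)|000⟩ + (0.4043 + 0.2079i)|001⟩ + (0.4043 + 0.2079i)|010⟩ + (0.4043 + 0.2079i)|011⟩ + (-0.01142 - 0.2079i)|100⟩ + (-0.01142 - 0.2079i)|101⟩ + (-0.01142 - 0.2079i)|110⟩ + (-0.01142 - 0.2079i)|111⟩

H⊗3 gives amp(|y⟩) = (1/2√2) Σ_x (−1)^(x·y) amp(|x⟩), where x·y is the number of positions in which both x and y have a 1.
|000⟩: (0.5556 + (0.5879 + 0.5879i))/(2√2) = (0.4043 + 0.2079i)
|001⟩: (0.5556 + (0.5879 + 0.5879i))/(2√2) = (0.4043 + 0.2079i)
|010⟩: (0.5556 + (0.5879 + 0.5879i))/(2√2) = (0.4043 + 0.2079i)
|011⟩: (0.5556 + (0.5879 + 0.5879i))/(2√2) = (0.4043 + 0.2079i)
|100⟩: (0.5556 - (0.5879 + 0.5879i))/(2√2) = (-0.01142 - 0.2079i)
|101⟩: (0.5556 - (0.5879 + 0.5879i))/(2√2) = (-0.01142 - 0.2079i)
|110⟩: (0.5556 - (0.5879 + 0.5879i))/(2√2) = (-0.01142 - 0.2079i)
|111⟩: (0.5556 - (0.5879 + 0.5879i))/(2√2) = (-0.01142 - 0.2079i)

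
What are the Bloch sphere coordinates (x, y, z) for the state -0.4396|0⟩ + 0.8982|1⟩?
(-0.7897, 0, -0.6135)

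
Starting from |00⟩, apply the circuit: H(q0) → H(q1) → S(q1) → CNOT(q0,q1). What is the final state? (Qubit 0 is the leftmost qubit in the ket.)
1/2|00⟩ + (1/2)i|01⟩ + (1/2)i|10⟩ + 1/2|11⟩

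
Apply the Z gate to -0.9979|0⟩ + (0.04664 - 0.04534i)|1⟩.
-0.9979|0⟩ + (-0.04664 + 0.04534i)|1⟩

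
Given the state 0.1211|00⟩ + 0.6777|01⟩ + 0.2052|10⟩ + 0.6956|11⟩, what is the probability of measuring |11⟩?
0.4839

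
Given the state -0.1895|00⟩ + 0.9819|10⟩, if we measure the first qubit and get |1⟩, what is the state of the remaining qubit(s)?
|0⟩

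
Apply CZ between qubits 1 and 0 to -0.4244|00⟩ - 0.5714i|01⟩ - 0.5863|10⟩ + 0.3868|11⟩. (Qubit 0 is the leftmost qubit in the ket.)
-0.4244|00⟩ - 0.5714i|01⟩ - 0.5863|10⟩ - 0.3868|11⟩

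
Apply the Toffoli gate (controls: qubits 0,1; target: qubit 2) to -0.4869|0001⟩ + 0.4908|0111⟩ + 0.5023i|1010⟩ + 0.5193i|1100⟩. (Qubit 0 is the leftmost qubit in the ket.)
-0.4869|0001⟩ + 0.4908|0111⟩ + 0.5023i|1010⟩ + 0.5193i|1110⟩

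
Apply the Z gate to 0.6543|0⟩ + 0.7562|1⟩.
0.6543|0⟩ - 0.7562|1⟩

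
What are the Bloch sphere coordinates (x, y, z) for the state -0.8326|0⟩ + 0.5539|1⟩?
(-0.9224, 0, 0.3864)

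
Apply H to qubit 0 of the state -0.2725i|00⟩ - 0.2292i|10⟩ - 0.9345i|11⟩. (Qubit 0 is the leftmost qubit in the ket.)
-0.3548i|00⟩ - 0.6608i|01⟩ - 0.03062i|10⟩ + 0.6608i|11⟩

H on qubit 0 mixes each pair of kets that differ only in qubit 0: amplitudes (a, b) of (|…0…⟩, |…1…⟩) become ((a + b)/√2, (a − b)/√2). Kets absent from the input have amplitude 0.
(|00⟩, |10⟩): (a, b) = (-0.2725i, -0.2292i) → (-0.3548i, -0.03062i)
(|01⟩, |11⟩): (a, b) = (0, -0.9345i) → (-0.6608i, 0.6608i)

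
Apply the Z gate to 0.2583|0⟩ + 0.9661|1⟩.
0.2583|0⟩ - 0.9661|1⟩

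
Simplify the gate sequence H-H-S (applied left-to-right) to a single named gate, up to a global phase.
S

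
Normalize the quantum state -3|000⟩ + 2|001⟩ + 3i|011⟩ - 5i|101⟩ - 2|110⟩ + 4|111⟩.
-0.3665|000⟩ + 0.2443|001⟩ + 0.3665i|011⟩ - 0.6108i|101⟩ - 0.2443|110⟩ + 0.4887|111⟩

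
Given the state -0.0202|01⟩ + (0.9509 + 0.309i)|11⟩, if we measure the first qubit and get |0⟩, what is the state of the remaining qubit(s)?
-|1⟩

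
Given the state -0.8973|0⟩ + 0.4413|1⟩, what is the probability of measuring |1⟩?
0.1947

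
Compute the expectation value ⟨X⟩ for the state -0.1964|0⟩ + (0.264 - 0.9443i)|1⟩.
-0.1037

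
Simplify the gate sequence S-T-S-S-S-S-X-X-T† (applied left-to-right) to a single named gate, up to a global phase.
S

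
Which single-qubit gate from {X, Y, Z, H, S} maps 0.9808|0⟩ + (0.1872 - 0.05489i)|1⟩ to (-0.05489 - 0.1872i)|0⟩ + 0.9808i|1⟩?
Y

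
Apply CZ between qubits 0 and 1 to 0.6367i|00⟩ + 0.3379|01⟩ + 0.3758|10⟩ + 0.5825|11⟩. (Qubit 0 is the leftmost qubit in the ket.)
0.6367i|00⟩ + 0.3379|01⟩ + 0.3758|10⟩ - 0.5825|11⟩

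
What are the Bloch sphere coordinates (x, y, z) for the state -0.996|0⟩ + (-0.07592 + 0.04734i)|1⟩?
(0.1512, -0.0943, 0.984)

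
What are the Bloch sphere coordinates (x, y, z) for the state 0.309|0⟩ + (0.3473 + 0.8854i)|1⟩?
(0.2146, 0.5472, -0.8091)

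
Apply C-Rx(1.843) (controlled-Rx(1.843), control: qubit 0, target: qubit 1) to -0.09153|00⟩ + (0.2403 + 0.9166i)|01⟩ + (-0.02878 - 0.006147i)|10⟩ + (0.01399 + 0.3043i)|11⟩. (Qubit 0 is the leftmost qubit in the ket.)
-0.09153|00⟩ + (0.2403 + 0.9166i)|01⟩ + (0.225 - 0.01486i)|10⟩ + (0.003563 + 0.2069i)|11⟩

C-Rx(1.843) leaves the control-|0⟩ kets |00⟩, |01⟩ unchanged and applies Rx(1.843) to qubit 1 on the control-|1⟩ pair (|10⟩, |11⟩).
Rx(1.843) = [[cos(θ/2), −i·sin(θ/2)], [−i·sin(θ/2), cos(θ/2)]]; θ = 1.843, cos(θ/2) ≈ 0.604626, sin(θ/2) ≈ 0.796509.
With a = amp(|10⟩) = (-0.02878 - 0.006147i) and b = amp(|11⟩) = (0.01399 + 0.3043i):
new amp(|10⟩) = (0.604626)·a + (-0.796509i)·b = (0.225 - 0.01486i)
new amp(|11⟩) = (-0.796509i)·a + (0.604626)·b = (0.003563 + 0.2069i)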